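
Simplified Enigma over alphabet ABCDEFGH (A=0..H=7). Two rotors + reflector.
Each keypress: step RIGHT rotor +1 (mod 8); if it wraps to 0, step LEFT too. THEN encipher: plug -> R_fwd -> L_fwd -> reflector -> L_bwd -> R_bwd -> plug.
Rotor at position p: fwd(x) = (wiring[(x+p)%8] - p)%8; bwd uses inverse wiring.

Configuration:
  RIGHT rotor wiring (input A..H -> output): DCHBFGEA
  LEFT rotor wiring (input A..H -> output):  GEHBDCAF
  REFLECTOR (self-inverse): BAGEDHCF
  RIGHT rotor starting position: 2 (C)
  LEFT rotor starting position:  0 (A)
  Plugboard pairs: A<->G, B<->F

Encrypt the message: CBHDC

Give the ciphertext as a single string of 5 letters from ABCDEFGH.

Answer: GAEEB

Derivation:
Char 1 ('C'): step: R->3, L=0; C->plug->C->R->D->L->B->refl->A->L'->G->R'->A->plug->G
Char 2 ('B'): step: R->4, L=0; B->plug->F->R->G->L->A->refl->B->L'->D->R'->G->plug->A
Char 3 ('H'): step: R->5, L=0; H->plug->H->R->A->L->G->refl->C->L'->F->R'->E->plug->E
Char 4 ('D'): step: R->6, L=0; D->plug->D->R->E->L->D->refl->E->L'->B->R'->E->plug->E
Char 5 ('C'): step: R->7, L=0; C->plug->C->R->D->L->B->refl->A->L'->G->R'->F->plug->B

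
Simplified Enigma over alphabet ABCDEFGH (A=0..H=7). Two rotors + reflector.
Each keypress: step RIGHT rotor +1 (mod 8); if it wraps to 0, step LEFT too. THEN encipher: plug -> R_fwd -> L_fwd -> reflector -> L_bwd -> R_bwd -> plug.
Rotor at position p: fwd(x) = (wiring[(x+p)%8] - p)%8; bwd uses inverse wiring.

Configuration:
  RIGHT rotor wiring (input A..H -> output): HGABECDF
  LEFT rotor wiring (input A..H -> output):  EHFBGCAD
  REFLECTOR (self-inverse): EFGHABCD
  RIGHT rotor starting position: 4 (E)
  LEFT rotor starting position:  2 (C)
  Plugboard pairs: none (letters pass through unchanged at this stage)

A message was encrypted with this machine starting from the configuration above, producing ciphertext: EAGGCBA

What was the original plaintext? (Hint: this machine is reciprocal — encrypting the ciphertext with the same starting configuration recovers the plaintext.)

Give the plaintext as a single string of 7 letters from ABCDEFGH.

Answer: CBEHBDF

Derivation:
Char 1 ('E'): step: R->5, L=2; E->plug->E->R->B->L->H->refl->D->L'->A->R'->C->plug->C
Char 2 ('A'): step: R->6, L=2; A->plug->A->R->F->L->B->refl->F->L'->H->R'->B->plug->B
Char 3 ('G'): step: R->7, L=2; G->plug->G->R->D->L->A->refl->E->L'->C->R'->E->plug->E
Char 4 ('G'): step: R->0, L->3 (L advanced); G->plug->G->R->D->L->F->refl->B->L'->F->R'->H->plug->H
Char 5 ('C'): step: R->1, L=3; C->plug->C->R->A->L->G->refl->C->L'->H->R'->B->plug->B
Char 6 ('B'): step: R->2, L=3; B->plug->B->R->H->L->C->refl->G->L'->A->R'->D->plug->D
Char 7 ('A'): step: R->3, L=3; A->plug->A->R->G->L->E->refl->A->L'->E->R'->F->plug->F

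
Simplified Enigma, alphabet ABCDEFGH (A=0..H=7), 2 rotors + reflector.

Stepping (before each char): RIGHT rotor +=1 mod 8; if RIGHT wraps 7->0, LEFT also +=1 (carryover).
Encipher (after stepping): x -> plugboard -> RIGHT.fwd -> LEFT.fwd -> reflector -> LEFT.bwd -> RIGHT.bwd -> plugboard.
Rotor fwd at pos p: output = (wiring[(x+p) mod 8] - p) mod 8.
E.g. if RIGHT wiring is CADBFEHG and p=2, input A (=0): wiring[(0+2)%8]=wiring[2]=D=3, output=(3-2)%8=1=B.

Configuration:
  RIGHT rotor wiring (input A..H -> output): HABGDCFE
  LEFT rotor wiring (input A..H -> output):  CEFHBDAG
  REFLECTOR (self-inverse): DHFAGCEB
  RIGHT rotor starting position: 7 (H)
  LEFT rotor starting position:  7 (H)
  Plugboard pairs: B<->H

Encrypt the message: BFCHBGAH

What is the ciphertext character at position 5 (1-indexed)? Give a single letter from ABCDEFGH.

Char 1 ('B'): step: R->0, L->0 (L advanced); B->plug->H->R->E->L->B->refl->H->L'->D->R'->E->plug->E
Char 2 ('F'): step: R->1, L=0; F->plug->F->R->E->L->B->refl->H->L'->D->R'->G->plug->G
Char 3 ('C'): step: R->2, L=0; C->plug->C->R->B->L->E->refl->G->L'->H->R'->A->plug->A
Char 4 ('H'): step: R->3, L=0; H->plug->B->R->A->L->C->refl->F->L'->C->R'->D->plug->D
Char 5 ('B'): step: R->4, L=0; B->plug->H->R->C->L->F->refl->C->L'->A->R'->D->plug->D

D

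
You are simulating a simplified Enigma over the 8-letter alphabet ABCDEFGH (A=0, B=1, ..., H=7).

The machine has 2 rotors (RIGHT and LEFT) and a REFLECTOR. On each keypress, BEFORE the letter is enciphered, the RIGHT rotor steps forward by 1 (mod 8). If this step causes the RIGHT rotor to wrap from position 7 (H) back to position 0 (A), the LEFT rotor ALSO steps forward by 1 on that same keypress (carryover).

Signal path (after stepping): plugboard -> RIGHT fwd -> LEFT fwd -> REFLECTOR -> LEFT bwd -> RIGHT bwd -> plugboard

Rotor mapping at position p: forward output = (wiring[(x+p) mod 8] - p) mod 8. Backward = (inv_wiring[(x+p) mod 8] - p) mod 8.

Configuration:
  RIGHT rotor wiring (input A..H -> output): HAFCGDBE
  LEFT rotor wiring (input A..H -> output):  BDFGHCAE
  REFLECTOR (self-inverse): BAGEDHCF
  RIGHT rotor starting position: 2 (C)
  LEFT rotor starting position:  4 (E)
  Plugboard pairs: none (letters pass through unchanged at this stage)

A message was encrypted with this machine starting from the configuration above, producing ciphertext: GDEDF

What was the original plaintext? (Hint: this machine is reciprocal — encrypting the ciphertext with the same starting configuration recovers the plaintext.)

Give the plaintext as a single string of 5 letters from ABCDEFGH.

Answer: FAAGC

Derivation:
Char 1 ('G'): step: R->3, L=4; G->plug->G->R->F->L->H->refl->F->L'->E->R'->F->plug->F
Char 2 ('D'): step: R->4, L=4; D->plug->D->R->A->L->D->refl->E->L'->C->R'->A->plug->A
Char 3 ('E'): step: R->5, L=4; E->plug->E->R->D->L->A->refl->B->L'->G->R'->A->plug->A
Char 4 ('D'): step: R->6, L=4; D->plug->D->R->C->L->E->refl->D->L'->A->R'->G->plug->G
Char 5 ('F'): step: R->7, L=4; F->plug->F->R->H->L->C->refl->G->L'->B->R'->C->plug->C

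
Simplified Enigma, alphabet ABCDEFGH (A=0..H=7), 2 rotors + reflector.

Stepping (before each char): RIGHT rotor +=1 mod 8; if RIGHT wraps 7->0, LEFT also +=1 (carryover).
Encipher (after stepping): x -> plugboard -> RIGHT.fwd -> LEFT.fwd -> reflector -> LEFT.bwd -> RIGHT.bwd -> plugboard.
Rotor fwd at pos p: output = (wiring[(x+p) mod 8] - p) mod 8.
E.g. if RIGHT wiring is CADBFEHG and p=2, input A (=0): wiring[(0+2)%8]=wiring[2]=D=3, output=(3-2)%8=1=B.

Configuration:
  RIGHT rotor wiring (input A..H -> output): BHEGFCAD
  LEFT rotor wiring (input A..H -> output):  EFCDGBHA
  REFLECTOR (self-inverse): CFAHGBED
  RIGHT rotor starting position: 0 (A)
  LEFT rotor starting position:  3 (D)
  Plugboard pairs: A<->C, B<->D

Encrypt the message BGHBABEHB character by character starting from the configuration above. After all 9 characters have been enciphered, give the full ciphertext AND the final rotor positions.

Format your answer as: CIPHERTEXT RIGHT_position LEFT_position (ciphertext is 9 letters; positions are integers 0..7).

Answer: AFACHGHBH 1 4

Derivation:
Char 1 ('B'): step: R->1, L=3; B->plug->D->R->E->L->F->refl->B->L'->F->R'->C->plug->A
Char 2 ('G'): step: R->2, L=3; G->plug->G->R->H->L->H->refl->D->L'->B->R'->F->plug->F
Char 3 ('H'): step: R->3, L=3; H->plug->H->R->B->L->D->refl->H->L'->H->R'->C->plug->A
Char 4 ('B'): step: R->4, L=3; B->plug->D->R->H->L->H->refl->D->L'->B->R'->A->plug->C
Char 5 ('A'): step: R->5, L=3; A->plug->C->R->G->L->C->refl->A->L'->A->R'->H->plug->H
Char 6 ('B'): step: R->6, L=3; B->plug->D->R->B->L->D->refl->H->L'->H->R'->G->plug->G
Char 7 ('E'): step: R->7, L=3; E->plug->E->R->H->L->H->refl->D->L'->B->R'->H->plug->H
Char 8 ('H'): step: R->0, L->4 (L advanced); H->plug->H->R->D->L->E->refl->G->L'->G->R'->D->plug->B
Char 9 ('B'): step: R->1, L=4; B->plug->D->R->E->L->A->refl->C->L'->A->R'->H->plug->H
Final: ciphertext=AFACHGHBH, RIGHT=1, LEFT=4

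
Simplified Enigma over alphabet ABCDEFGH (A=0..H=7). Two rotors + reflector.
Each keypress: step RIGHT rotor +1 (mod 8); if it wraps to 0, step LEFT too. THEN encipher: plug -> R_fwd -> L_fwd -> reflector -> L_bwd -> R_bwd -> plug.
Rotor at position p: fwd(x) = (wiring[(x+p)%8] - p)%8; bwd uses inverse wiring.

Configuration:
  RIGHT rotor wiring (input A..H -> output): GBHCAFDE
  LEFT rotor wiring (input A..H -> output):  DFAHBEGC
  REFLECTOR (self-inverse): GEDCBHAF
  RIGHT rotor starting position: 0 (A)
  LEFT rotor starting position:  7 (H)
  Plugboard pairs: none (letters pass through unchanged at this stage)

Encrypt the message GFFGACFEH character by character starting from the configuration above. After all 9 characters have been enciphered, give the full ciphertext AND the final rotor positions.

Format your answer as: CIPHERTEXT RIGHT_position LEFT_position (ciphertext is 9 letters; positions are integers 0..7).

Char 1 ('G'): step: R->1, L=7; G->plug->G->R->D->L->B->refl->E->L'->B->R'->C->plug->C
Char 2 ('F'): step: R->2, L=7; F->plug->F->R->C->L->G->refl->A->L'->E->R'->G->plug->G
Char 3 ('F'): step: R->3, L=7; F->plug->F->R->D->L->B->refl->E->L'->B->R'->E->plug->E
Char 4 ('G'): step: R->4, L=7; G->plug->G->R->D->L->B->refl->E->L'->B->R'->B->plug->B
Char 5 ('A'): step: R->5, L=7; A->plug->A->R->A->L->D->refl->C->L'->F->R'->G->plug->G
Char 6 ('C'): step: R->6, L=7; C->plug->C->R->A->L->D->refl->C->L'->F->R'->A->plug->A
Char 7 ('F'): step: R->7, L=7; F->plug->F->R->B->L->E->refl->B->L'->D->R'->E->plug->E
Char 8 ('E'): step: R->0, L->0 (L advanced); E->plug->E->R->A->L->D->refl->C->L'->H->R'->C->plug->C
Char 9 ('H'): step: R->1, L=0; H->plug->H->R->F->L->E->refl->B->L'->E->R'->E->plug->E
Final: ciphertext=CGEBGAECE, RIGHT=1, LEFT=0

Answer: CGEBGAECE 1 0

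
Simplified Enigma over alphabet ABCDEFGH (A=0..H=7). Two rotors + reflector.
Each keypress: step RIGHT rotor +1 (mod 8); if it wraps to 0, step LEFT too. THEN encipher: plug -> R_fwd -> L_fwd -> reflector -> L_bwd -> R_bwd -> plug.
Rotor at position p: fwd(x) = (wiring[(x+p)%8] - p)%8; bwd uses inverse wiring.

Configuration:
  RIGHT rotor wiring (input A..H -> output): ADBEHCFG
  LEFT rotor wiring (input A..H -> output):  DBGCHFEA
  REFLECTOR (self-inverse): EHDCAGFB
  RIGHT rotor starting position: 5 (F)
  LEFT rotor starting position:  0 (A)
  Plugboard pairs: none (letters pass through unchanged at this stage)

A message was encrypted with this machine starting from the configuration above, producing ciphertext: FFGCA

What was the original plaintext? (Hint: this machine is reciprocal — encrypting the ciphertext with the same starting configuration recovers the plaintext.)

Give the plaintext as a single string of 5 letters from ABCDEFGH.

Answer: AGEEC

Derivation:
Char 1 ('F'): step: R->6, L=0; F->plug->F->R->G->L->E->refl->A->L'->H->R'->A->plug->A
Char 2 ('F'): step: R->7, L=0; F->plug->F->R->A->L->D->refl->C->L'->D->R'->G->plug->G
Char 3 ('G'): step: R->0, L->1 (L advanced); G->plug->G->R->F->L->D->refl->C->L'->H->R'->E->plug->E
Char 4 ('C'): step: R->1, L=1; C->plug->C->R->D->L->G->refl->F->L'->B->R'->E->plug->E
Char 5 ('A'): step: R->2, L=1; A->plug->A->R->H->L->C->refl->D->L'->F->R'->C->plug->C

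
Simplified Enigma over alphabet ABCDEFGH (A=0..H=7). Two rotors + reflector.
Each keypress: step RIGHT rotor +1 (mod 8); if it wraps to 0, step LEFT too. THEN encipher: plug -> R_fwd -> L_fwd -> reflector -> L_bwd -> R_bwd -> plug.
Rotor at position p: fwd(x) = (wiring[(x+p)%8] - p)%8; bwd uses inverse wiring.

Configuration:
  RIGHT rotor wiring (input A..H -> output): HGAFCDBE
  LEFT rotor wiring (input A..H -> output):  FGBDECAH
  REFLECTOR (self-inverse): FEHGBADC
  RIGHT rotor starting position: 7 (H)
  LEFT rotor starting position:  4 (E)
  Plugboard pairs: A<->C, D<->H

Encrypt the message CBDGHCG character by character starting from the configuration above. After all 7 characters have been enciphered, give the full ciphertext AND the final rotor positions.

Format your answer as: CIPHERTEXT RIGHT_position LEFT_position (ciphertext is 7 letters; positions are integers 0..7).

Char 1 ('C'): step: R->0, L->5 (L advanced); C->plug->A->R->H->L->H->refl->C->L'->C->R'->E->plug->E
Char 2 ('B'): step: R->1, L=5; B->plug->B->R->H->L->H->refl->C->L'->C->R'->E->plug->E
Char 3 ('D'): step: R->2, L=5; D->plug->H->R->E->L->B->refl->E->L'->F->R'->G->plug->G
Char 4 ('G'): step: R->3, L=5; G->plug->G->R->D->L->A->refl->F->L'->A->R'->C->plug->A
Char 5 ('H'): step: R->4, L=5; H->plug->D->R->A->L->F->refl->A->L'->D->R'->E->plug->E
Char 6 ('C'): step: R->5, L=5; C->plug->A->R->G->L->G->refl->D->L'->B->R'->E->plug->E
Char 7 ('G'): step: R->6, L=5; G->plug->G->R->E->L->B->refl->E->L'->F->R'->H->plug->D
Final: ciphertext=EEGAEED, RIGHT=6, LEFT=5

Answer: EEGAEED 6 5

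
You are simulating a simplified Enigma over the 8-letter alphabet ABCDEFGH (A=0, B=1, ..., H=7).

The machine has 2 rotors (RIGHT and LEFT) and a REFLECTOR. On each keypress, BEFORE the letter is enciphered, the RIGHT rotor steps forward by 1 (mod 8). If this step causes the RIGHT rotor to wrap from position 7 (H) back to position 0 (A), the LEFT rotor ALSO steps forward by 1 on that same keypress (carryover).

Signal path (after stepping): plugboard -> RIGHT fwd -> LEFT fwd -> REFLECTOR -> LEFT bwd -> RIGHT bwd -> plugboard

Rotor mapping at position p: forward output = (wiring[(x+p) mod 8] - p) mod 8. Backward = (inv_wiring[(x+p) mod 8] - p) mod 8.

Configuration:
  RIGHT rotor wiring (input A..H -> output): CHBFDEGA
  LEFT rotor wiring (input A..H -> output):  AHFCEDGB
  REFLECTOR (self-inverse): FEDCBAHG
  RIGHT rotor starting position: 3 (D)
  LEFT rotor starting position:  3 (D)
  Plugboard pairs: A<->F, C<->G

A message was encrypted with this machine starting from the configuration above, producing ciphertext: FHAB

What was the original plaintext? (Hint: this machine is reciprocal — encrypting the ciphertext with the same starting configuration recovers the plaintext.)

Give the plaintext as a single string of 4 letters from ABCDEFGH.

Char 1 ('F'): step: R->4, L=3; F->plug->A->R->H->L->C->refl->D->L'->D->R'->F->plug->A
Char 2 ('H'): step: R->5, L=3; H->plug->H->R->G->L->E->refl->B->L'->B->R'->B->plug->B
Char 3 ('A'): step: R->6, L=3; A->plug->F->R->H->L->C->refl->D->L'->D->R'->E->plug->E
Char 4 ('B'): step: R->7, L=3; B->plug->B->R->D->L->D->refl->C->L'->H->R'->H->plug->H

Answer: ABEH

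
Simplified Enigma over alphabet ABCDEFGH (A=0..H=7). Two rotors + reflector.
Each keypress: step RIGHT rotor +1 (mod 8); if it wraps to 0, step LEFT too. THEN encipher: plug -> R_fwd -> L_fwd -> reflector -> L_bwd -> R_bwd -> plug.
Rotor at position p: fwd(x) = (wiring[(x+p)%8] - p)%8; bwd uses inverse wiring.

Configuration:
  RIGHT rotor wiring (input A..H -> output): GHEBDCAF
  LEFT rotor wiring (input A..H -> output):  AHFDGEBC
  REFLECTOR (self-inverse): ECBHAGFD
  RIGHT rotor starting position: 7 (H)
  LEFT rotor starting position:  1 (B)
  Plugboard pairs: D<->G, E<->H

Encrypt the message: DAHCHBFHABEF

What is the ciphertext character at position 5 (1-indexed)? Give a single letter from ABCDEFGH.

Char 1 ('D'): step: R->0, L->2 (L advanced); D->plug->G->R->A->L->D->refl->H->L'->E->R'->C->plug->C
Char 2 ('A'): step: R->1, L=2; A->plug->A->R->G->L->G->refl->F->L'->H->R'->F->plug->F
Char 3 ('H'): step: R->2, L=2; H->plug->E->R->G->L->G->refl->F->L'->H->R'->B->plug->B
Char 4 ('C'): step: R->3, L=2; C->plug->C->R->H->L->F->refl->G->L'->G->R'->A->plug->A
Char 5 ('H'): step: R->4, L=2; H->plug->E->R->C->L->E->refl->A->L'->F->R'->H->plug->E

E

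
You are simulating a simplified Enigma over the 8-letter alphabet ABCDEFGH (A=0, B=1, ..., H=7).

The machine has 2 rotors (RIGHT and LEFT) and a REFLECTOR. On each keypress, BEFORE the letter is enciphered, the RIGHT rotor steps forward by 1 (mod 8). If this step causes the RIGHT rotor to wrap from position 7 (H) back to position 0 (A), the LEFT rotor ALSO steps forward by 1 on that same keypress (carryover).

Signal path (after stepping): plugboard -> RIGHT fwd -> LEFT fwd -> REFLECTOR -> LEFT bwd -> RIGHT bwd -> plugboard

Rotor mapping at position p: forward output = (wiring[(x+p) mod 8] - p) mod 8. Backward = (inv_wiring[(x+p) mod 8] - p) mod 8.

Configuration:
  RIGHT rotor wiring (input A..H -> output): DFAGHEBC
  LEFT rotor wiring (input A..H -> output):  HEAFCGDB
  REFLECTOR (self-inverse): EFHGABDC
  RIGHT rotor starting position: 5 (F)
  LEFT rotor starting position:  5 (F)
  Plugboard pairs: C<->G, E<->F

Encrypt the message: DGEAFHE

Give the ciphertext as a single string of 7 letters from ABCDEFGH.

Char 1 ('D'): step: R->6, L=5; D->plug->D->R->H->L->F->refl->B->L'->A->R'->F->plug->E
Char 2 ('G'): step: R->7, L=5; G->plug->C->R->G->L->A->refl->E->L'->C->R'->H->plug->H
Char 3 ('E'): step: R->0, L->6 (L advanced); E->plug->F->R->E->L->C->refl->H->L'->F->R'->B->plug->B
Char 4 ('A'): step: R->1, L=6; A->plug->A->R->E->L->C->refl->H->L'->F->R'->C->plug->G
Char 5 ('F'): step: R->2, L=6; F->plug->E->R->H->L->A->refl->E->L'->G->R'->A->plug->A
Char 6 ('H'): step: R->3, L=6; H->plug->H->R->F->L->H->refl->C->L'->E->R'->B->plug->B
Char 7 ('E'): step: R->4, L=6; E->plug->F->R->B->L->D->refl->G->L'->D->R'->A->plug->A

Answer: EHBGABA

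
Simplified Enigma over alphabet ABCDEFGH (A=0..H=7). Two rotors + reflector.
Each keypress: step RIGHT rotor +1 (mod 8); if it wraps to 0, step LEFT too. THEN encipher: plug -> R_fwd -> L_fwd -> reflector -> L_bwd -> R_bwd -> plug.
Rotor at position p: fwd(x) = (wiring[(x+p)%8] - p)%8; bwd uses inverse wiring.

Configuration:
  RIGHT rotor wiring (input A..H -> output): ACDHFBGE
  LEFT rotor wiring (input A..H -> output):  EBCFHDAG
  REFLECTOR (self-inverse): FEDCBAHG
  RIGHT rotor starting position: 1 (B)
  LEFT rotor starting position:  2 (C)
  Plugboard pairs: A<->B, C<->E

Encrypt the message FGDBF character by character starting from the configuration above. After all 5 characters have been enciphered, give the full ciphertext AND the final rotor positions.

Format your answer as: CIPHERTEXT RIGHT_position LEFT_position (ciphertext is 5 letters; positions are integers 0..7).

Char 1 ('F'): step: R->2, L=2; F->plug->F->R->C->L->F->refl->A->L'->A->R'->H->plug->H
Char 2 ('G'): step: R->3, L=2; G->plug->G->R->H->L->H->refl->G->L'->E->R'->A->plug->B
Char 3 ('D'): step: R->4, L=2; D->plug->D->R->A->L->A->refl->F->L'->C->R'->C->plug->E
Char 4 ('B'): step: R->5, L=2; B->plug->A->R->E->L->G->refl->H->L'->H->R'->C->plug->E
Char 5 ('F'): step: R->6, L=2; F->plug->F->R->B->L->D->refl->C->L'->G->R'->B->plug->A
Final: ciphertext=HBEEA, RIGHT=6, LEFT=2

Answer: HBEEA 6 2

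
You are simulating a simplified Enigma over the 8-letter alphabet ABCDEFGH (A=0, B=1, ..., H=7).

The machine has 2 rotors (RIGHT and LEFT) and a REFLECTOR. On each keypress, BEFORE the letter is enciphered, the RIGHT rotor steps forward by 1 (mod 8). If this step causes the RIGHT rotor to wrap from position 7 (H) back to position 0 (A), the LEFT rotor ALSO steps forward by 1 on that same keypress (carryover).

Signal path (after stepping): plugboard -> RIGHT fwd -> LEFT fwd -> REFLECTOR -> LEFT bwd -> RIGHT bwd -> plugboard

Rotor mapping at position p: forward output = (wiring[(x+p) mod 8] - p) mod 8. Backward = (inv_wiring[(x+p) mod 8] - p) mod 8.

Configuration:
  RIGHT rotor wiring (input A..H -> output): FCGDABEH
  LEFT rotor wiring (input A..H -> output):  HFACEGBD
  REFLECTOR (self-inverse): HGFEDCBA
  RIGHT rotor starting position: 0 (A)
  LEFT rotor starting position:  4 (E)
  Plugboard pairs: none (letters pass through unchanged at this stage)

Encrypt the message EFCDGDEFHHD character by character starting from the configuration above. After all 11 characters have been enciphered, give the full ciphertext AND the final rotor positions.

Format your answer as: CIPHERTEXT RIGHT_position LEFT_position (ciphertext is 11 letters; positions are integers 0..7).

Char 1 ('E'): step: R->1, L=4; E->plug->E->R->A->L->A->refl->H->L'->D->R'->F->plug->F
Char 2 ('F'): step: R->2, L=4; F->plug->F->R->F->L->B->refl->G->L'->H->R'->D->plug->D
Char 3 ('C'): step: R->3, L=4; C->plug->C->R->G->L->E->refl->D->L'->E->R'->E->plug->E
Char 4 ('D'): step: R->4, L=4; D->plug->D->R->D->L->H->refl->A->L'->A->R'->C->plug->C
Char 5 ('G'): step: R->5, L=4; G->plug->G->R->G->L->E->refl->D->L'->E->R'->A->plug->A
Char 6 ('D'): step: R->6, L=4; D->plug->D->R->E->L->D->refl->E->L'->G->R'->A->plug->A
Char 7 ('E'): step: R->7, L=4; E->plug->E->R->E->L->D->refl->E->L'->G->R'->B->plug->B
Char 8 ('F'): step: R->0, L->5 (L advanced); F->plug->F->R->B->L->E->refl->D->L'->F->R'->A->plug->A
Char 9 ('H'): step: R->1, L=5; H->plug->H->R->E->L->A->refl->H->L'->H->R'->D->plug->D
Char 10 ('H'): step: R->2, L=5; H->plug->H->R->A->L->B->refl->G->L'->C->R'->E->plug->E
Char 11 ('D'): step: R->3, L=5; D->plug->D->R->B->L->E->refl->D->L'->F->R'->B->plug->B
Final: ciphertext=FDECAABADEB, RIGHT=3, LEFT=5

Answer: FDECAABADEB 3 5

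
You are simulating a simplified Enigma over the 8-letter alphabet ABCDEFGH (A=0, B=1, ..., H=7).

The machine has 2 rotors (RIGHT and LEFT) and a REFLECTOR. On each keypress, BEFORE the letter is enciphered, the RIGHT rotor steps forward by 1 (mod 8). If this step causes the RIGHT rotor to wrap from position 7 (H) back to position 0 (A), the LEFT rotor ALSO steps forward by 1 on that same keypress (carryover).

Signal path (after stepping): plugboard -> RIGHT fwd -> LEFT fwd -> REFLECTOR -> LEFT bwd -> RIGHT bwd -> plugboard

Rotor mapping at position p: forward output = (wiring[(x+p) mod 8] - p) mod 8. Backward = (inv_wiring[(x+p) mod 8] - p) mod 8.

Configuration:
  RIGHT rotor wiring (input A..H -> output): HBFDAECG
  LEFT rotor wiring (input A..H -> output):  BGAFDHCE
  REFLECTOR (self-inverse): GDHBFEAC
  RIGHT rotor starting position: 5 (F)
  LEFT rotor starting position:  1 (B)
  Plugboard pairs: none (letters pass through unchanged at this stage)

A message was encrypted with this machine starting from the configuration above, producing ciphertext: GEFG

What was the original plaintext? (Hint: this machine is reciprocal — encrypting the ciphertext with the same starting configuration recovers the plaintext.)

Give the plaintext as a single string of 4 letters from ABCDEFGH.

Answer: BAEH

Derivation:
Char 1 ('G'): step: R->6, L=1; G->plug->G->R->C->L->E->refl->F->L'->A->R'->B->plug->B
Char 2 ('E'): step: R->7, L=1; E->plug->E->R->E->L->G->refl->A->L'->H->R'->A->plug->A
Char 3 ('F'): step: R->0, L->2 (L advanced); F->plug->F->R->E->L->A->refl->G->L'->A->R'->E->plug->E
Char 4 ('G'): step: R->1, L=2; G->plug->G->R->F->L->C->refl->H->L'->G->R'->H->plug->H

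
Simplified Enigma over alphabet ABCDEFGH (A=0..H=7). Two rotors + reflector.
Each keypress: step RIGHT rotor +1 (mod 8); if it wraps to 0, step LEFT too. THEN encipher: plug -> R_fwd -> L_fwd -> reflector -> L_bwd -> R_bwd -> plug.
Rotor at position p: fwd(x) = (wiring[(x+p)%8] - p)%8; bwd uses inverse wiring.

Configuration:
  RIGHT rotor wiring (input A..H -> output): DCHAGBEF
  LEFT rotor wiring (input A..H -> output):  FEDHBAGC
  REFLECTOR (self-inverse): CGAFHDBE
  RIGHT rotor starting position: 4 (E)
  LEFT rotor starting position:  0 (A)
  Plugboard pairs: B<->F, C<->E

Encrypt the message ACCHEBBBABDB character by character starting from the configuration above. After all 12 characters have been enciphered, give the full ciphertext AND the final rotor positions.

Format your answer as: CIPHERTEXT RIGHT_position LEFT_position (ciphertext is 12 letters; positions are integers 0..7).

Char 1 ('A'): step: R->5, L=0; A->plug->A->R->E->L->B->refl->G->L'->G->R'->D->plug->D
Char 2 ('C'): step: R->6, L=0; C->plug->E->R->B->L->E->refl->H->L'->D->R'->H->plug->H
Char 3 ('C'): step: R->7, L=0; C->plug->E->R->B->L->E->refl->H->L'->D->R'->C->plug->E
Char 4 ('H'): step: R->0, L->1 (L advanced); H->plug->H->R->F->L->F->refl->D->L'->A->R'->D->plug->D
Char 5 ('E'): step: R->1, L=1; E->plug->C->R->H->L->E->refl->H->L'->E->R'->G->plug->G
Char 6 ('B'): step: R->2, L=1; B->plug->F->R->D->L->A->refl->C->L'->B->R'->G->plug->G
Char 7 ('B'): step: R->3, L=1; B->plug->F->R->A->L->D->refl->F->L'->F->R'->A->plug->A
Char 8 ('B'): step: R->4, L=1; B->plug->F->R->G->L->B->refl->G->L'->C->R'->A->plug->A
Char 9 ('A'): step: R->5, L=1; A->plug->A->R->E->L->H->refl->E->L'->H->R'->B->plug->F
Char 10 ('B'): step: R->6, L=1; B->plug->F->R->C->L->G->refl->B->L'->G->R'->A->plug->A
Char 11 ('D'): step: R->7, L=1; D->plug->D->R->A->L->D->refl->F->L'->F->R'->H->plug->H
Char 12 ('B'): step: R->0, L->2 (L advanced); B->plug->F->R->B->L->F->refl->D->L'->G->R'->E->plug->C
Final: ciphertext=DHEDGGAAFAHC, RIGHT=0, LEFT=2

Answer: DHEDGGAAFAHC 0 2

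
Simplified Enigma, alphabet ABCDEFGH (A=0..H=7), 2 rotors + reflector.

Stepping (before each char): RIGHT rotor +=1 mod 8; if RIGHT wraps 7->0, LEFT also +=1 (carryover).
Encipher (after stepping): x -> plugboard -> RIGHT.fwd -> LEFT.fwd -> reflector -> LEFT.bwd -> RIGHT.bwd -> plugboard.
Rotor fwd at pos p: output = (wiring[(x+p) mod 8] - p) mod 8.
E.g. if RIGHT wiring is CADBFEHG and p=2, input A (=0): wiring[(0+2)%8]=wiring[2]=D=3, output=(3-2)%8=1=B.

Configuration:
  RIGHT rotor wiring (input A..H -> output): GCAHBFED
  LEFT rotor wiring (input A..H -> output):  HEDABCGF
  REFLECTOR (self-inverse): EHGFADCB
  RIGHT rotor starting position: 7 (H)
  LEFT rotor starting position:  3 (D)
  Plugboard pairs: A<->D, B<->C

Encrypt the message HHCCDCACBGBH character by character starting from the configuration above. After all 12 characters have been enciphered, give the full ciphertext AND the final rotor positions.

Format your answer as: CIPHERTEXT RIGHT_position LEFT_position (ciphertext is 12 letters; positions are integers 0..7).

Answer: DCBFAEBHDCEF 3 5

Derivation:
Char 1 ('H'): step: R->0, L->4 (L advanced); H->plug->H->R->D->L->B->refl->H->L'->G->R'->A->plug->D
Char 2 ('H'): step: R->1, L=4; H->plug->H->R->F->L->A->refl->E->L'->H->R'->B->plug->C
Char 3 ('C'): step: R->2, L=4; C->plug->B->R->F->L->A->refl->E->L'->H->R'->C->plug->B
Char 4 ('C'): step: R->3, L=4; C->plug->B->R->G->L->H->refl->B->L'->D->R'->F->plug->F
Char 5 ('D'): step: R->4, L=4; D->plug->A->R->F->L->A->refl->E->L'->H->R'->D->plug->A
Char 6 ('C'): step: R->5, L=4; C->plug->B->R->H->L->E->refl->A->L'->F->R'->E->plug->E
Char 7 ('A'): step: R->6, L=4; A->plug->D->R->E->L->D->refl->F->L'->A->R'->C->plug->B
Char 8 ('C'): step: R->7, L=4; C->plug->B->R->H->L->E->refl->A->L'->F->R'->H->plug->H
Char 9 ('B'): step: R->0, L->5 (L advanced); B->plug->C->R->A->L->F->refl->D->L'->G->R'->A->plug->D
Char 10 ('G'): step: R->1, L=5; G->plug->G->R->C->L->A->refl->E->L'->H->R'->B->plug->C
Char 11 ('B'): step: R->2, L=5; B->plug->C->R->H->L->E->refl->A->L'->C->R'->E->plug->E
Char 12 ('H'): step: R->3, L=5; H->plug->H->R->F->L->G->refl->C->L'->D->R'->F->plug->F
Final: ciphertext=DCBFAEBHDCEF, RIGHT=3, LEFT=5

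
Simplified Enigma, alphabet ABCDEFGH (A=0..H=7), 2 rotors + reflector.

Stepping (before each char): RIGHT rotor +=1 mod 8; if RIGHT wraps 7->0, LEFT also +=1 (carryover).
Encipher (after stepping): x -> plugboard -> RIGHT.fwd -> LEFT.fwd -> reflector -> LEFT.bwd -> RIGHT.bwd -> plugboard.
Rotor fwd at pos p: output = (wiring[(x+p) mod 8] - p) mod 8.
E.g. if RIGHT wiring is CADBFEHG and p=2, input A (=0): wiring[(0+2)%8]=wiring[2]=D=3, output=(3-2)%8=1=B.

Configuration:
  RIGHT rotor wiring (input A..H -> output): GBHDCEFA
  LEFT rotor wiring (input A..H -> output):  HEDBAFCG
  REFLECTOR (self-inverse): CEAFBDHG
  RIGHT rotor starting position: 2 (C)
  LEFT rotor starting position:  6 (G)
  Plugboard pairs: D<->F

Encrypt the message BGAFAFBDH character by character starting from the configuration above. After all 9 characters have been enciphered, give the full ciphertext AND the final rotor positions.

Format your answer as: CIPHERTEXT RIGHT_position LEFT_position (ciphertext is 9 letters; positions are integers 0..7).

Answer: DHCAHGACC 3 7

Derivation:
Char 1 ('B'): step: R->3, L=6; B->plug->B->R->H->L->H->refl->G->L'->D->R'->F->plug->D
Char 2 ('G'): step: R->4, L=6; G->plug->G->R->D->L->G->refl->H->L'->H->R'->H->plug->H
Char 3 ('A'): step: R->5, L=6; A->plug->A->R->H->L->H->refl->G->L'->D->R'->C->plug->C
Char 4 ('F'): step: R->6, L=6; F->plug->D->R->D->L->G->refl->H->L'->H->R'->A->plug->A
Char 5 ('A'): step: R->7, L=6; A->plug->A->R->B->L->A->refl->C->L'->G->R'->H->plug->H
Char 6 ('F'): step: R->0, L->7 (L advanced); F->plug->D->R->D->L->E->refl->B->L'->F->R'->G->plug->G
Char 7 ('B'): step: R->1, L=7; B->plug->B->R->G->L->G->refl->H->L'->A->R'->A->plug->A
Char 8 ('D'): step: R->2, L=7; D->plug->F->R->G->L->G->refl->H->L'->A->R'->C->plug->C
Char 9 ('H'): step: R->3, L=7; H->plug->H->R->E->L->C->refl->A->L'->B->R'->C->plug->C
Final: ciphertext=DHCAHGACC, RIGHT=3, LEFT=7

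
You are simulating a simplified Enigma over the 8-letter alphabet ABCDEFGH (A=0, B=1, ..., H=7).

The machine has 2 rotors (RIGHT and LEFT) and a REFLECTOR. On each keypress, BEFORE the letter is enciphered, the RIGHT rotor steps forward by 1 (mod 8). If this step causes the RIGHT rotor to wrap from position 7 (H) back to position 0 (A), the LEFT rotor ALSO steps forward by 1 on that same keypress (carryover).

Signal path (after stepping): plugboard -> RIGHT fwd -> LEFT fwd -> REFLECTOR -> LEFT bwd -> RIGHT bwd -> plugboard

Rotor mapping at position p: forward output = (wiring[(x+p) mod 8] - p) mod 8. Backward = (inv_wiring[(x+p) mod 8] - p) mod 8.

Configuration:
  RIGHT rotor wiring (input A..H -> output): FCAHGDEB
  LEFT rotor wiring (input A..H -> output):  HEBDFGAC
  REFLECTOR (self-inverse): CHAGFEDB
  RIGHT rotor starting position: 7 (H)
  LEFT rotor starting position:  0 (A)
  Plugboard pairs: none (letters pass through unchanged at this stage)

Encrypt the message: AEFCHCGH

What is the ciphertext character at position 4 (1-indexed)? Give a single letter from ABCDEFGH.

Char 1 ('A'): step: R->0, L->1 (L advanced); A->plug->A->R->F->L->H->refl->B->L'->G->R'->E->plug->E
Char 2 ('E'): step: R->1, L=1; E->plug->E->R->C->L->C->refl->A->L'->B->R'->A->plug->A
Char 3 ('F'): step: R->2, L=1; F->plug->F->R->H->L->G->refl->D->L'->A->R'->H->plug->H
Char 4 ('C'): step: R->3, L=1; C->plug->C->R->A->L->D->refl->G->L'->H->R'->G->plug->G

G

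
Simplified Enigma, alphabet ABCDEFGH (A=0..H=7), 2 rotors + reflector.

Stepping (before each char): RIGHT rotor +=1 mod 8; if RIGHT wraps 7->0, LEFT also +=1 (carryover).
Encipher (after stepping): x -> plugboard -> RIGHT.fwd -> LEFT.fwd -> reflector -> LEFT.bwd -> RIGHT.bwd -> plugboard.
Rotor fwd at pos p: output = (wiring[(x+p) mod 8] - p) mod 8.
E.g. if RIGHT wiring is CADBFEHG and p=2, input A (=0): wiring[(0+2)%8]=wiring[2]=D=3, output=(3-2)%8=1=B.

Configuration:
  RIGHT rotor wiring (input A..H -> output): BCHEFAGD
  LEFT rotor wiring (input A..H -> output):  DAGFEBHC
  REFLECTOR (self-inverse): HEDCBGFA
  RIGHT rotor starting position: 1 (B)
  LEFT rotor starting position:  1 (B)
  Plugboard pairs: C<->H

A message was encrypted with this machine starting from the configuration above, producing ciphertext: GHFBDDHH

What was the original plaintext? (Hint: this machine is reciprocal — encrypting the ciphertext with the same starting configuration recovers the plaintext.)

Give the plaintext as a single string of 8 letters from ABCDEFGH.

Char 1 ('G'): step: R->2, L=1; G->plug->G->R->H->L->C->refl->D->L'->D->R'->C->plug->H
Char 2 ('H'): step: R->3, L=1; H->plug->C->R->F->L->G->refl->F->L'->B->R'->A->plug->A
Char 3 ('F'): step: R->4, L=1; F->plug->F->R->G->L->B->refl->E->L'->C->R'->C->plug->H
Char 4 ('B'): step: R->5, L=1; B->plug->B->R->B->L->F->refl->G->L'->F->R'->E->plug->E
Char 5 ('D'): step: R->6, L=1; D->plug->D->R->E->L->A->refl->H->L'->A->R'->A->plug->A
Char 6 ('D'): step: R->7, L=1; D->plug->D->R->A->L->H->refl->A->L'->E->R'->A->plug->A
Char 7 ('H'): step: R->0, L->2 (L advanced); H->plug->C->R->H->L->G->refl->F->L'->E->R'->D->plug->D
Char 8 ('H'): step: R->1, L=2; H->plug->C->R->D->L->H->refl->A->L'->F->R'->F->plug->F

Answer: HAHEAADF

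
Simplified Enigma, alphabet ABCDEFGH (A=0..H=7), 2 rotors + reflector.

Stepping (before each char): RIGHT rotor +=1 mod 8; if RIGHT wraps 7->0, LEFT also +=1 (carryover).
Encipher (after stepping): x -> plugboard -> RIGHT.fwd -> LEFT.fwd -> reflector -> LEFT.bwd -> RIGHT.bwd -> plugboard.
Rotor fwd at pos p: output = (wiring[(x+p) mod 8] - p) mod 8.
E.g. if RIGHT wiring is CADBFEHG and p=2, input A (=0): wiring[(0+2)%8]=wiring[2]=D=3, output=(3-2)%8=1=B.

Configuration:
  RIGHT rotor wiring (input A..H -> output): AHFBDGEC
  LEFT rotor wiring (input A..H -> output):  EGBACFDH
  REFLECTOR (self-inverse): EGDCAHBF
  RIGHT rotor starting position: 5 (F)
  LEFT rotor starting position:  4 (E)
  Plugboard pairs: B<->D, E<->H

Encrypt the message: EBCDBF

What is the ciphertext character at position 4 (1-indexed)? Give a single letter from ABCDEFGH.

Char 1 ('E'): step: R->6, L=4; E->plug->H->R->A->L->G->refl->B->L'->B->R'->D->plug->B
Char 2 ('B'): step: R->7, L=4; B->plug->D->R->G->L->F->refl->H->L'->C->R'->E->plug->H
Char 3 ('C'): step: R->0, L->5 (L advanced); C->plug->C->R->F->L->E->refl->A->L'->A->R'->A->plug->A
Char 4 ('D'): step: R->1, L=5; D->plug->B->R->E->L->B->refl->G->L'->B->R'->G->plug->G

G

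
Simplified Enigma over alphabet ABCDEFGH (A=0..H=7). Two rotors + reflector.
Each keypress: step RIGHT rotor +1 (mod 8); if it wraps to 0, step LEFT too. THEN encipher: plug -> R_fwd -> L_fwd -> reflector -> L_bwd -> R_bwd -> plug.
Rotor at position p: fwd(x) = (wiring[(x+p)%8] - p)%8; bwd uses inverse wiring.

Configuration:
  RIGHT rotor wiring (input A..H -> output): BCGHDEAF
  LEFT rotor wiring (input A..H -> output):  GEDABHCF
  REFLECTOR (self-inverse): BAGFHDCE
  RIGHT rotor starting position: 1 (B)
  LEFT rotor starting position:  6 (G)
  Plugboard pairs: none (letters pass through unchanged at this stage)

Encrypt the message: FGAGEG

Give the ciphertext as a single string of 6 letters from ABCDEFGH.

Char 1 ('F'): step: R->2, L=6; F->plug->F->R->D->L->G->refl->C->L'->F->R'->B->plug->B
Char 2 ('G'): step: R->3, L=6; G->plug->G->R->H->L->B->refl->A->L'->C->R'->E->plug->E
Char 3 ('A'): step: R->4, L=6; A->plug->A->R->H->L->B->refl->A->L'->C->R'->G->plug->G
Char 4 ('G'): step: R->5, L=6; G->plug->G->R->C->L->A->refl->B->L'->H->R'->A->plug->A
Char 5 ('E'): step: R->6, L=6; E->plug->E->R->A->L->E->refl->H->L'->B->R'->F->plug->F
Char 6 ('G'): step: R->7, L=6; G->plug->G->R->F->L->C->refl->G->L'->D->R'->C->plug->C

Answer: BEGAFC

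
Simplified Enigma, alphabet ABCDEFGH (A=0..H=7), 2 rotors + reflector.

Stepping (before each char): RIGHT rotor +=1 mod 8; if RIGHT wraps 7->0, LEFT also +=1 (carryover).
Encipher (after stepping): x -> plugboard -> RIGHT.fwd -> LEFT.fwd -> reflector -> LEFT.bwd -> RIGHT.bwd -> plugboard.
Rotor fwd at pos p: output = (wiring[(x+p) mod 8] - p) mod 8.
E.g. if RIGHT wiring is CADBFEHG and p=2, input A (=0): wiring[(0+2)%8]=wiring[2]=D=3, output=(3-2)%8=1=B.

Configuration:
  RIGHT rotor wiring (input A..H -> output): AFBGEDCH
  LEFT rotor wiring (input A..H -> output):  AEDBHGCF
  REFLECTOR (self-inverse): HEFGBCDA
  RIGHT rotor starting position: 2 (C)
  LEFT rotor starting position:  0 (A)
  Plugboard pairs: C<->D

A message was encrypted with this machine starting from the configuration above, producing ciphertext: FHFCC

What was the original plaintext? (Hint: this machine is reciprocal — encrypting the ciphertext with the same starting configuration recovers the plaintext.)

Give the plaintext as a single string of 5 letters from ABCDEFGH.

Answer: GGEGF

Derivation:
Char 1 ('F'): step: R->3, L=0; F->plug->F->R->F->L->G->refl->D->L'->C->R'->G->plug->G
Char 2 ('H'): step: R->4, L=0; H->plug->H->R->C->L->D->refl->G->L'->F->R'->G->plug->G
Char 3 ('F'): step: R->5, L=0; F->plug->F->R->E->L->H->refl->A->L'->A->R'->E->plug->E
Char 4 ('C'): step: R->6, L=0; C->plug->D->R->H->L->F->refl->C->L'->G->R'->G->plug->G
Char 5 ('C'): step: R->7, L=0; C->plug->D->R->C->L->D->refl->G->L'->F->R'->F->plug->F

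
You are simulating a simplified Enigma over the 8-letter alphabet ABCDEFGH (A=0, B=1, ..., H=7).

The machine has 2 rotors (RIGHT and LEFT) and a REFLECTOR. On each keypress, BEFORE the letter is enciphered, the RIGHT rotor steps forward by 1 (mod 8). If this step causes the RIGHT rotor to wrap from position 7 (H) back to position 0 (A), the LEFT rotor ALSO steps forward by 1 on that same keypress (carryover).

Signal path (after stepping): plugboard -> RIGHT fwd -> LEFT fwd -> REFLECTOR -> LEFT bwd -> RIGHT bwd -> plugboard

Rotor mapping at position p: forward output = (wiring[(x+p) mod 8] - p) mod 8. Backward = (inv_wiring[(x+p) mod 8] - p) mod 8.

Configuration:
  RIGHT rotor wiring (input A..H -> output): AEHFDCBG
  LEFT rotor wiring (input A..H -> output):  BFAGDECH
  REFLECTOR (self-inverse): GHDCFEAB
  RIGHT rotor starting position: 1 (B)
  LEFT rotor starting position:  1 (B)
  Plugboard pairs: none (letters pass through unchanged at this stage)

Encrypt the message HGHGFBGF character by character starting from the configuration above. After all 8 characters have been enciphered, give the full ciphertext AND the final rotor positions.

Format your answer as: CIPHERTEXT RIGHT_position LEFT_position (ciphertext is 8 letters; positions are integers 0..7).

Answer: DFCFDCDC 1 2

Derivation:
Char 1 ('H'): step: R->2, L=1; H->plug->H->R->C->L->F->refl->E->L'->A->R'->D->plug->D
Char 2 ('G'): step: R->3, L=1; G->plug->G->R->B->L->H->refl->B->L'->F->R'->F->plug->F
Char 3 ('H'): step: R->4, L=1; H->plug->H->R->B->L->H->refl->B->L'->F->R'->C->plug->C
Char 4 ('G'): step: R->5, L=1; G->plug->G->R->A->L->E->refl->F->L'->C->R'->F->plug->F
Char 5 ('F'): step: R->6, L=1; F->plug->F->R->H->L->A->refl->G->L'->G->R'->D->plug->D
Char 6 ('B'): step: R->7, L=1; B->plug->B->R->B->L->H->refl->B->L'->F->R'->C->plug->C
Char 7 ('G'): step: R->0, L->2 (L advanced); G->plug->G->R->B->L->E->refl->F->L'->F->R'->D->plug->D
Char 8 ('F'): step: R->1, L=2; F->plug->F->R->A->L->G->refl->A->L'->E->R'->C->plug->C
Final: ciphertext=DFCFDCDC, RIGHT=1, LEFT=2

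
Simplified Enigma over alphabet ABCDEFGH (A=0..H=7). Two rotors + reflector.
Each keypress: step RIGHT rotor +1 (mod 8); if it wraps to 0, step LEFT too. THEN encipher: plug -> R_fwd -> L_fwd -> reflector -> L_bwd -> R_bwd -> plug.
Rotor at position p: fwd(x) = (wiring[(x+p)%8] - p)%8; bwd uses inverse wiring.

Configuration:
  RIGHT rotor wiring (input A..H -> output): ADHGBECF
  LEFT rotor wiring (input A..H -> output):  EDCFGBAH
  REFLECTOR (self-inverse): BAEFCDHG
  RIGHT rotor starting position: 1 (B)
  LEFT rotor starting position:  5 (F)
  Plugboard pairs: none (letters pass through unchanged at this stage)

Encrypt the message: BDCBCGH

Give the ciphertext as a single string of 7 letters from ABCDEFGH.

Char 1 ('B'): step: R->2, L=5; B->plug->B->R->E->L->G->refl->H->L'->D->R'->F->plug->F
Char 2 ('D'): step: R->3, L=5; D->plug->D->R->H->L->B->refl->A->L'->G->R'->B->plug->B
Char 3 ('C'): step: R->4, L=5; C->plug->C->R->G->L->A->refl->B->L'->H->R'->F->plug->F
Char 4 ('B'): step: R->5, L=5; B->plug->B->R->F->L->F->refl->D->L'->B->R'->G->plug->G
Char 5 ('C'): step: R->6, L=5; C->plug->C->R->C->L->C->refl->E->L'->A->R'->F->plug->F
Char 6 ('G'): step: R->7, L=5; G->plug->G->R->F->L->F->refl->D->L'->B->R'->B->plug->B
Char 7 ('H'): step: R->0, L->6 (L advanced); H->plug->H->R->F->L->H->refl->G->L'->C->R'->G->plug->G

Answer: FBFGFBG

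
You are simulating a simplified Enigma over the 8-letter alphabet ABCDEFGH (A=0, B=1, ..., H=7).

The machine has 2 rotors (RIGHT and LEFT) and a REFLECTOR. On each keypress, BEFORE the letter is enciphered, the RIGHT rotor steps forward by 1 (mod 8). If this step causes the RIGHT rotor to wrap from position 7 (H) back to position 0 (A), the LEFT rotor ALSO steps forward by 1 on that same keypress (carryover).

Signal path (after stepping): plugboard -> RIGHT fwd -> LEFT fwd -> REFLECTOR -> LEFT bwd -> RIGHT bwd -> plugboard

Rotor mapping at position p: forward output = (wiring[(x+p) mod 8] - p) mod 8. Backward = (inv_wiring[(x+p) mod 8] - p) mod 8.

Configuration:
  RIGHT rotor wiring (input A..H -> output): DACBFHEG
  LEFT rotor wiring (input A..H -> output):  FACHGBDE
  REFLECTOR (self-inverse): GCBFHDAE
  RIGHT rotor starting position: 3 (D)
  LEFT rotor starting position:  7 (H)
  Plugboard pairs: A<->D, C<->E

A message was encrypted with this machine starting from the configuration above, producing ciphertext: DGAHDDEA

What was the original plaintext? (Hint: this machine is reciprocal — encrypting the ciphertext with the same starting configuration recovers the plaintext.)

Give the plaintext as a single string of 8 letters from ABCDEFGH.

Answer: FEDDFFBE

Derivation:
Char 1 ('D'): step: R->4, L=7; D->plug->A->R->B->L->G->refl->A->L'->E->R'->F->plug->F
Char 2 ('G'): step: R->5, L=7; G->plug->G->R->E->L->A->refl->G->L'->B->R'->C->plug->E
Char 3 ('A'): step: R->6, L=7; A->plug->D->R->C->L->B->refl->C->L'->G->R'->A->plug->D
Char 4 ('H'): step: R->7, L=7; H->plug->H->R->F->L->H->refl->E->L'->H->R'->A->plug->D
Char 5 ('D'): step: R->0, L->0 (L advanced); D->plug->A->R->D->L->H->refl->E->L'->H->R'->F->plug->F
Char 6 ('D'): step: R->1, L=0; D->plug->A->R->H->L->E->refl->H->L'->D->R'->F->plug->F
Char 7 ('E'): step: R->2, L=0; E->plug->C->R->D->L->H->refl->E->L'->H->R'->B->plug->B
Char 8 ('A'): step: R->3, L=0; A->plug->D->R->B->L->A->refl->G->L'->E->R'->C->plug->E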